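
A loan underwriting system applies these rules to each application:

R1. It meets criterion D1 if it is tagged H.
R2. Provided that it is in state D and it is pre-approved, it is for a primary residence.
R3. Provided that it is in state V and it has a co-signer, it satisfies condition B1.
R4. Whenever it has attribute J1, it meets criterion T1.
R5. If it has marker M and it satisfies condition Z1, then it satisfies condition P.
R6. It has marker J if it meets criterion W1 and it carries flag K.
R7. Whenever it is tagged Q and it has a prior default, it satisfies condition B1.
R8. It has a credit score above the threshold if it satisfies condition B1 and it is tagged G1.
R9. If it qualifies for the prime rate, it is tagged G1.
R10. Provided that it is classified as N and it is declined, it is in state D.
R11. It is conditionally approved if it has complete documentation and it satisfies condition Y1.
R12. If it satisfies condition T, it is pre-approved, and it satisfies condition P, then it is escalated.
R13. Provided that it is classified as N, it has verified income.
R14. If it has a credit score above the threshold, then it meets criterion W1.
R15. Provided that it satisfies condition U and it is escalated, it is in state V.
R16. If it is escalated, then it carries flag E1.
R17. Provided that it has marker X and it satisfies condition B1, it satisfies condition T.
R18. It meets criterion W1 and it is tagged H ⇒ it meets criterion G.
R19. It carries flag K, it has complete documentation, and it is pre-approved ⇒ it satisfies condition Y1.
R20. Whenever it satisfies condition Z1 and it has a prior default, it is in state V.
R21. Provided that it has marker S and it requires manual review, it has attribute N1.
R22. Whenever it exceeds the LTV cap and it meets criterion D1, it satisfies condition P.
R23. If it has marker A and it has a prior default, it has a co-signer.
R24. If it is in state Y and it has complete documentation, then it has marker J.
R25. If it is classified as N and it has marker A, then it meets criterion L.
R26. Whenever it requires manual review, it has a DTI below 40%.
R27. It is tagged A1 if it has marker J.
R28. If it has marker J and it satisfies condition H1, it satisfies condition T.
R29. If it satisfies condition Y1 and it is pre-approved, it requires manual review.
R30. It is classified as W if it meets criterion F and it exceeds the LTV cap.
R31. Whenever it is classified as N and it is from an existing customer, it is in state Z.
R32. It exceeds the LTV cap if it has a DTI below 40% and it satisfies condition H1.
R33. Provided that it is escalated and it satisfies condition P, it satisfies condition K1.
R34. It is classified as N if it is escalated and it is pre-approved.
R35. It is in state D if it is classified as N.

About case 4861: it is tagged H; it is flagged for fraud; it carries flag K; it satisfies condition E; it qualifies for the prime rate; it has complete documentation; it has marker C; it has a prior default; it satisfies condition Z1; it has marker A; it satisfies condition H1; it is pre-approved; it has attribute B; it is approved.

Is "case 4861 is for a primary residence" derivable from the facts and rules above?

By R1 (it is tagged H): it meets criterion D1.
By R9 (it qualifies for the prime rate): it is tagged G1.
By R19 (it carries flag K, it has complete documentation, it is pre-approved): it satisfies condition Y1.
By R20 (it satisfies condition Z1, it has a prior default): it is in state V.
By R23 (it has marker A, it has a prior default): it has a co-signer.
By R29 (it satisfies condition Y1, it is pre-approved): it requires manual review.
By R3 (it is in state V, it has a co-signer): it satisfies condition B1.
By R8 (it satisfies condition B1, it is tagged G1): it has a credit score above the threshold.
By R14 (it has a credit score above the threshold): it meets criterion W1.
By R26 (it requires manual review): it has a DTI below 40%.
By R32 (it has a DTI below 40%, it satisfies condition H1): it exceeds the LTV cap.
By R6 (it meets criterion W1, it carries flag K): it has marker J.
By R22 (it exceeds the LTV cap, it meets criterion D1): it satisfies condition P.
By R28 (it has marker J, it satisfies condition H1): it satisfies condition T.
By R12 (it satisfies condition T, it is pre-approved, it satisfies condition P): it is escalated.
By R34 (it is escalated, it is pre-approved): it is classified as N.
By R35 (it is classified as N): it is in state D.
By R2 (it is in state D, it is pre-approved): it is for a primary residence.

Yes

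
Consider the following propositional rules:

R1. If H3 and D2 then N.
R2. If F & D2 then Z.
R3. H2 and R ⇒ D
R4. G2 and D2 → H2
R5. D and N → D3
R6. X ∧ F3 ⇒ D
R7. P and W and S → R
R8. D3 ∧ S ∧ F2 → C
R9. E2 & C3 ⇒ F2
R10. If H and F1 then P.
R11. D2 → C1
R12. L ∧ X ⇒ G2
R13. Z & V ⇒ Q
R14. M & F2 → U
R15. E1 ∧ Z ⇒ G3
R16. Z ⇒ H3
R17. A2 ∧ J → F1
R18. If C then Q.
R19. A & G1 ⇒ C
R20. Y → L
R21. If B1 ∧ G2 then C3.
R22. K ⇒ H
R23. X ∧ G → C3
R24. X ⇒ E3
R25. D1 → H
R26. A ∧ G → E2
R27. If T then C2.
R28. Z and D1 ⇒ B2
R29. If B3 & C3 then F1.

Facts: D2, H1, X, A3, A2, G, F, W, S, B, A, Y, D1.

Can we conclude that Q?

Forward chaining from the given facts derives: Z, C1, H3, L, C3, E3, H, E2, B2, N, F2, G2, H2.
Rules concluding Q: R13 needs V; R18 needs C — none of these are established.

No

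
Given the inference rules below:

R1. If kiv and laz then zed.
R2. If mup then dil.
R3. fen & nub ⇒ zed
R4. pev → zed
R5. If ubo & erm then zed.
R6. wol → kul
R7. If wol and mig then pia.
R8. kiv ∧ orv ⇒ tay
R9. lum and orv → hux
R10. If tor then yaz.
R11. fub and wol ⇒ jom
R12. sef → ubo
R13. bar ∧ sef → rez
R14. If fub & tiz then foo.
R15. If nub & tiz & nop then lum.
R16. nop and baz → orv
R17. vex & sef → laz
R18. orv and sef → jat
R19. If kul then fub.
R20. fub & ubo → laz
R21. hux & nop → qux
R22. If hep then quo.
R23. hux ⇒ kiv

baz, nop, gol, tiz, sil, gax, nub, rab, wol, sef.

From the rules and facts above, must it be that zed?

Yes

kul  (by R6: wol)
ubo  (by R12: sef)
lum  (by R15: nub, tiz, nop)
orv  (by R16: nop, baz)
fub  (by R19: kul)
laz  (by R20: fub, ubo)
hux  (by R9: lum, orv)
kiv  (by R23: hux)
zed  (by R1: kiv, laz)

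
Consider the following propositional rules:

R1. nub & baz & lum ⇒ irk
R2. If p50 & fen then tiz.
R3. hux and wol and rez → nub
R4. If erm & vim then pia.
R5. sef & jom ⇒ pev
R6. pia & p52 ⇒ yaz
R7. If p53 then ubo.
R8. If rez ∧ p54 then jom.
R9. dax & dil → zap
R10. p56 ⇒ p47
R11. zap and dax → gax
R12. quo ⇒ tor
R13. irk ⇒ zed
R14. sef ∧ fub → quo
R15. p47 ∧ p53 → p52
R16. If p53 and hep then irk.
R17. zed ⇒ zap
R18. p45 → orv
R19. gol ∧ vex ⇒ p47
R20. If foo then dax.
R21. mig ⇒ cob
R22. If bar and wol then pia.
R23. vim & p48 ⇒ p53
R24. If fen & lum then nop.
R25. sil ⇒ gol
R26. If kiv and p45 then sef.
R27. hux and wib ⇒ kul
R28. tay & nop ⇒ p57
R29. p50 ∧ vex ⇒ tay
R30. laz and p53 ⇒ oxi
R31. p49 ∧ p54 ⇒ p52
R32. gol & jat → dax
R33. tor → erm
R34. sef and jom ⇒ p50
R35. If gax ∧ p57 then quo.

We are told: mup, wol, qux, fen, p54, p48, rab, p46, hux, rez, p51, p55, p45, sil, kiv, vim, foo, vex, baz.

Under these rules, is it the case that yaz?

Forward chaining from the given facts derives: nub, jom, orv, dax, p53, gol, sef, p50, tiz, pev, ubo, p47, tay, p52.
The only rule concluding yaz is R6, which needs pia; that is never established.

No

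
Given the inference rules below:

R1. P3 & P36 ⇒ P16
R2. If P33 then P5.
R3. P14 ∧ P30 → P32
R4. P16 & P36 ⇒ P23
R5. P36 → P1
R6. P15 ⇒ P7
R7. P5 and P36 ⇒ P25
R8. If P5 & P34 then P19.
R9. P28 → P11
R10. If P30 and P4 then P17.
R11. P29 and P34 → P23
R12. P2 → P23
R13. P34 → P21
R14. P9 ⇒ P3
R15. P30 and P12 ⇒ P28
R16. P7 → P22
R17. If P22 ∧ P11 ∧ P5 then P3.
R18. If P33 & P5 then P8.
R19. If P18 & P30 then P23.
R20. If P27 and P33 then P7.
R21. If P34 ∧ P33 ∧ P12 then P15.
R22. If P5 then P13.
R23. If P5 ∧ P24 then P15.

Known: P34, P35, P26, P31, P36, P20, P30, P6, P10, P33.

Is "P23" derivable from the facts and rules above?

No

Forward chaining from the given facts derives: P5, P1, P25, P19, P21, P8, P13.
Rules concluding P23: R4 needs P16; R11 needs P29; R12 needs P2; R19 needs P18 — none of these are established.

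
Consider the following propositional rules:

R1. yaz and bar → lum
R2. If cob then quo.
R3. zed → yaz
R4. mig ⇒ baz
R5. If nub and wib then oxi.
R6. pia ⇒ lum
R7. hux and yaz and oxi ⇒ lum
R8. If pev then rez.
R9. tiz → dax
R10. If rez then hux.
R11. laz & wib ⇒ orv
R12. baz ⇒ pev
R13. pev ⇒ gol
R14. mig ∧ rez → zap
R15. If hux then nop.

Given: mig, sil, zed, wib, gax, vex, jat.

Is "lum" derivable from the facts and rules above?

Forward chaining from the given facts derives: yaz, baz, pev, gol, rez, hux, zap, nop.
Rules concluding lum: R1 needs bar; R6 needs pia; R7 needs oxi — none of these are established.

No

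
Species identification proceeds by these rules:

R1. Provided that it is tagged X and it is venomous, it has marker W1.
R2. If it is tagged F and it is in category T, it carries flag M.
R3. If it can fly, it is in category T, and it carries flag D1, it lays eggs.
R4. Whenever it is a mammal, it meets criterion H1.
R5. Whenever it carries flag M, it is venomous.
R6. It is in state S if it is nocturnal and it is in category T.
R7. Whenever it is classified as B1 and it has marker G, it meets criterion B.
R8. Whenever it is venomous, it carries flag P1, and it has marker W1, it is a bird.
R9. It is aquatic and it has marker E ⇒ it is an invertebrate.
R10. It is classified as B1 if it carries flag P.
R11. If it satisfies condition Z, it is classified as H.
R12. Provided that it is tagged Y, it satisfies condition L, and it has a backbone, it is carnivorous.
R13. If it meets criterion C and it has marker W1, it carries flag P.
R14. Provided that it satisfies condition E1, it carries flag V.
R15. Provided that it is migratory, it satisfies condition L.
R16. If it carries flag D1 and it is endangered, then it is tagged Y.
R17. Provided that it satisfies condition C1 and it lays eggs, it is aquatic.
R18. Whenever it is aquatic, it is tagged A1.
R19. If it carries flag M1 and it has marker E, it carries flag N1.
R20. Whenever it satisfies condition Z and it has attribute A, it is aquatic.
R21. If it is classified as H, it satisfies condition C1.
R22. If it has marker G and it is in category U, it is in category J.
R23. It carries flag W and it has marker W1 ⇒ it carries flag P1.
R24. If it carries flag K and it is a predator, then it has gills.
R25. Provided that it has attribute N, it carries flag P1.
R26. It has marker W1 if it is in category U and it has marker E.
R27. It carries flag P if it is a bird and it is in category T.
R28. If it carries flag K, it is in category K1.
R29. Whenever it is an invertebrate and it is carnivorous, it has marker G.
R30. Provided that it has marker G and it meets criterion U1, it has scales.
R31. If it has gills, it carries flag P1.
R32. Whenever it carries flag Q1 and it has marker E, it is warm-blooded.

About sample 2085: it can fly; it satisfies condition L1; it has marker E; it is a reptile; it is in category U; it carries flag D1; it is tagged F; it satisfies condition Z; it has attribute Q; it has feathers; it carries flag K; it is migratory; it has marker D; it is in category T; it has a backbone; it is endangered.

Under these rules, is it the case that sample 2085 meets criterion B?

No

Forward chaining from the given facts derives: carries flag M, lays eggs, is venomous, is classified as H, satisfies condition L, is tagged Y, satisfies condition C1, has marker W1, is in category K1, is carnivorous, is aquatic, is tagged A1, is an invertebrate, has marker G, is in category J.
The only rule concluding "it meets criterion B" is R7, which needs "it is classified as B1"; that is never established.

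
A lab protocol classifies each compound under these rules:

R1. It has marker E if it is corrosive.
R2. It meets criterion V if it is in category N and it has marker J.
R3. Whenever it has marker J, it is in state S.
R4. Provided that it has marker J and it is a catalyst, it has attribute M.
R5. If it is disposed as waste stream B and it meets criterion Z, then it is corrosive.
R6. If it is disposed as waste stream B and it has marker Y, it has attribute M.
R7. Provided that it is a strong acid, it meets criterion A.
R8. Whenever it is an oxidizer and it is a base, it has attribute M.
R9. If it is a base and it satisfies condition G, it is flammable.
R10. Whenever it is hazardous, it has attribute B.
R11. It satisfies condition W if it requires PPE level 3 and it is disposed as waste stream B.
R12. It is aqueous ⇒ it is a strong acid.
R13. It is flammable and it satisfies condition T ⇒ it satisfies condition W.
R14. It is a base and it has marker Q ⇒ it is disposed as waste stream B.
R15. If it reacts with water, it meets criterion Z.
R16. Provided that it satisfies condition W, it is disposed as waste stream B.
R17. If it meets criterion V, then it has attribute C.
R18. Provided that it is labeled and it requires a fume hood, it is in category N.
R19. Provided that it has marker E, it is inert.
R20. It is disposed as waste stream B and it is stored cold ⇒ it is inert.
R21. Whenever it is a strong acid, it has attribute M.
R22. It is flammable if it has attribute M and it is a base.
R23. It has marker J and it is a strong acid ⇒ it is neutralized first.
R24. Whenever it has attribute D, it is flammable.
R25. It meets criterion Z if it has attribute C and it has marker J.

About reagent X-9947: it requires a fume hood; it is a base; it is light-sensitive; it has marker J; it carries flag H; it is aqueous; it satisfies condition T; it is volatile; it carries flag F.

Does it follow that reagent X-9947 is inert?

Forward chaining from the given facts derives: is in state S, is a strong acid, has attribute M, is flammable, is neutralized first, meets criterion A, satisfies condition W, is disposed as waste stream B.
Rules concluding "it is inert": R19 needs "it has marker E"; R20 needs "it is stored cold" — none of these are established.

No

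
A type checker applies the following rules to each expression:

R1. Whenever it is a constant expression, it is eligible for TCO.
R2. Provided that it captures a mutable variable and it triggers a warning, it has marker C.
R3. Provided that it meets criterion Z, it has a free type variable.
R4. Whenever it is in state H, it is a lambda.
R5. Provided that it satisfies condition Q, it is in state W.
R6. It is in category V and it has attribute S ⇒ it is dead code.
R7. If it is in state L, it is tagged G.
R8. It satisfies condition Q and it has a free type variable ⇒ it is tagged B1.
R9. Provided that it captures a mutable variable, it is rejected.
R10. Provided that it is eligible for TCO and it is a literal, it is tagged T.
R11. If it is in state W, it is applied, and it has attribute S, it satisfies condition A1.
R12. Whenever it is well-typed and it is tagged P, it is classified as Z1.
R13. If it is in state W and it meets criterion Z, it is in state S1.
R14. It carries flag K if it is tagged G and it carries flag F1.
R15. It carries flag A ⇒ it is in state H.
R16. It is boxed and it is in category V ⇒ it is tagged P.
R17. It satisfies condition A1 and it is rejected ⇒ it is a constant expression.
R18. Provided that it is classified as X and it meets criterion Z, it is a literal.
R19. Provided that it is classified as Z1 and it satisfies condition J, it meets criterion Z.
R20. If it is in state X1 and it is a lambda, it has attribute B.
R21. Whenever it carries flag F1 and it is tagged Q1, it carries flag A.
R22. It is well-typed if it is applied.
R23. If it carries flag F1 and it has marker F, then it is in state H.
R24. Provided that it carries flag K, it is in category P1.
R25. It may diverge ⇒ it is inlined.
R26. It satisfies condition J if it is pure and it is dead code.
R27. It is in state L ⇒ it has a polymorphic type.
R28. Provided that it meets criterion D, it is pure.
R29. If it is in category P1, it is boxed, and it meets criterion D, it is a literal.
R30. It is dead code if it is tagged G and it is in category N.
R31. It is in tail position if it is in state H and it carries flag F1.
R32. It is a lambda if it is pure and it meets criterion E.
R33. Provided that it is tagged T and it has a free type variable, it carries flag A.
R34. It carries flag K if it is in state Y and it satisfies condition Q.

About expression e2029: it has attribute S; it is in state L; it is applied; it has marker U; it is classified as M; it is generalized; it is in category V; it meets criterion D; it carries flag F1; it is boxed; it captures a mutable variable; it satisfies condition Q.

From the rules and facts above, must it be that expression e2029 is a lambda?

By R5 (it satisfies condition Q): it is in state W.
By R6 (it is in category V, it has attribute S): it is dead code.
By R7 (it is in state L): it is tagged G.
By R9 (it captures a mutable variable): it is rejected.
By R11 (it is in state W, it is applied, it has attribute S): it satisfies condition A1.
By R14 (it is tagged G, it carries flag F1): it carries flag K.
By R16 (it is boxed, it is in category V): it is tagged P.
By R17 (it satisfies condition A1, it is rejected): it is a constant expression.
By R22 (it is applied): it is well-typed.
By R24 (it carries flag K): it is in category P1.
By R28 (it meets criterion D): it is pure.
By R29 (it is in category P1, it is boxed, it meets criterion D): it is a literal.
By R1 (it is a constant expression): it is eligible for TCO.
By R10 (it is eligible for TCO, it is a literal): it is tagged T.
By R12 (it is well-typed, it is tagged P): it is classified as Z1.
By R26 (it is pure, it is dead code): it satisfies condition J.
By R19 (it is classified as Z1, it satisfies condition J): it meets criterion Z.
By R3 (it meets criterion Z): it has a free type variable.
By R33 (it is tagged T, it has a free type variable): it carries flag A.
By R15 (it carries flag A): it is in state H.
By R4 (it is in state H): it is a lambda.

Yes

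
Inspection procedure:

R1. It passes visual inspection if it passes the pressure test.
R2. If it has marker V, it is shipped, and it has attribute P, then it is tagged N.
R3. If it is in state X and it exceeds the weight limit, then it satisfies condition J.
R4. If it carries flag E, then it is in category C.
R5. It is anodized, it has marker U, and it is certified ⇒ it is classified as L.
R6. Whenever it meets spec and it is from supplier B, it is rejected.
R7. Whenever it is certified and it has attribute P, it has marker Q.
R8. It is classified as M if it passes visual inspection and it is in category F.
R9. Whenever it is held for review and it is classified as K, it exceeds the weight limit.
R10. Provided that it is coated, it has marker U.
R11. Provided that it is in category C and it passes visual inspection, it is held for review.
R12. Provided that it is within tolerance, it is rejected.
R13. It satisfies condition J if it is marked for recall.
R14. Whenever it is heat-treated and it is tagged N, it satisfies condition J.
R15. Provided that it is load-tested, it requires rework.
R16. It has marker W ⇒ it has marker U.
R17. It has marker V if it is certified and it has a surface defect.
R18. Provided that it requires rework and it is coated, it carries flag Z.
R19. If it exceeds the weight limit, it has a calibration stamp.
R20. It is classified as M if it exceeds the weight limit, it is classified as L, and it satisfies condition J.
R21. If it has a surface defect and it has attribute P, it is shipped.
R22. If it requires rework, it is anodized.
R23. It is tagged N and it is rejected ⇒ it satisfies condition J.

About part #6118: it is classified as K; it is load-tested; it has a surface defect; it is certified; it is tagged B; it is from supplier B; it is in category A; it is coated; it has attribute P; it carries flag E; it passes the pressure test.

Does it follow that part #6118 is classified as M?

Forward chaining from the given facts derives: passes visual inspection, is in category C, has marker Q, has marker U, is held for review, requires rework, has marker V, carries flag Z, is shipped, is anodized, is tagged N, is classified as L, exceeds the weight limit, has a calibration stamp.
Rules concluding "it is classified as M": R8 needs "it is in category F"; R20 needs "it satisfies condition J" — none of these are established.

No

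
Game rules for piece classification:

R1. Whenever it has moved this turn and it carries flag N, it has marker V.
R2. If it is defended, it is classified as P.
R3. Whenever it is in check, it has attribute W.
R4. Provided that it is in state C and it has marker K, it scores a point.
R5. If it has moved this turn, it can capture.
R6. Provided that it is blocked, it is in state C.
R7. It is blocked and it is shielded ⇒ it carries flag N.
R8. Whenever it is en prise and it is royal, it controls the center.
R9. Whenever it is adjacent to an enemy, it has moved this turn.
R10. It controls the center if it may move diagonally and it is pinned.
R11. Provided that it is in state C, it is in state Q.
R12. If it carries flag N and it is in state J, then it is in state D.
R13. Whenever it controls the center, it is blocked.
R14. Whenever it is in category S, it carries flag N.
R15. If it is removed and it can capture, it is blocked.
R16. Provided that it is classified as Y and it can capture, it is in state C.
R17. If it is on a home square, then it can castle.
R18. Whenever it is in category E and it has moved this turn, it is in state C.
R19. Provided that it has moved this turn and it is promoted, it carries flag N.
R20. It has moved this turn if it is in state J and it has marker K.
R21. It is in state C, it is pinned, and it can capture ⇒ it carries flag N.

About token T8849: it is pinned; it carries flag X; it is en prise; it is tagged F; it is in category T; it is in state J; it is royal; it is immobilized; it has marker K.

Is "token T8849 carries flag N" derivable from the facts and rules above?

Yes

By R8 (it is en prise, it is royal): it controls the center.
By R13 (it controls the center): it is blocked.
By R20 (it is in state J, it has marker K): it has moved this turn.
By R5 (it has moved this turn): it can capture.
By R6 (it is blocked): it is in state C.
By R21 (it is in state C, it is pinned, it can capture): it carries flag N.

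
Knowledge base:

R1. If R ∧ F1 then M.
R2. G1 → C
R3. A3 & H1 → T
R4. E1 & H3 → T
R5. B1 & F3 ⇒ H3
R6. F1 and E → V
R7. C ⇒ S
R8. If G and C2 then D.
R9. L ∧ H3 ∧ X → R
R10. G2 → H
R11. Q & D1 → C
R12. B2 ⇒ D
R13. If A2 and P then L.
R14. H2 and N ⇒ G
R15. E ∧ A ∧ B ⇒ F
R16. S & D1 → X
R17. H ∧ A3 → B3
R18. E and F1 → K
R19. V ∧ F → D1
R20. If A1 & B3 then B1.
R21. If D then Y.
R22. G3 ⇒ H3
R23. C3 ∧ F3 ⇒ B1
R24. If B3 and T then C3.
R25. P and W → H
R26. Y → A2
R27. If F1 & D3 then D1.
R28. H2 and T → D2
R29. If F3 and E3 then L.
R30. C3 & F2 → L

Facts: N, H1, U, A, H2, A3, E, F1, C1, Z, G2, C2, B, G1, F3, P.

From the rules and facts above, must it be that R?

C  (by R2: G1)
T  (by R3: A3, H1)
V  (by R6: F1, E)
S  (by R7: C)
H  (by R10: G2)
G  (by R14: H2, N)
F  (by R15: E, A, B)
B3  (by R17: H, A3)
D1  (by R19: V, F)
C3  (by R24: B3, T)
D  (by R8: G, C2)
X  (by R16: S, D1)
Y  (by R21: D)
B1  (by R23: C3, F3)
A2  (by R26: Y)
H3  (by R5: B1, F3)
L  (by R13: A2, P)
R  (by R9: L, H3, X)

Yes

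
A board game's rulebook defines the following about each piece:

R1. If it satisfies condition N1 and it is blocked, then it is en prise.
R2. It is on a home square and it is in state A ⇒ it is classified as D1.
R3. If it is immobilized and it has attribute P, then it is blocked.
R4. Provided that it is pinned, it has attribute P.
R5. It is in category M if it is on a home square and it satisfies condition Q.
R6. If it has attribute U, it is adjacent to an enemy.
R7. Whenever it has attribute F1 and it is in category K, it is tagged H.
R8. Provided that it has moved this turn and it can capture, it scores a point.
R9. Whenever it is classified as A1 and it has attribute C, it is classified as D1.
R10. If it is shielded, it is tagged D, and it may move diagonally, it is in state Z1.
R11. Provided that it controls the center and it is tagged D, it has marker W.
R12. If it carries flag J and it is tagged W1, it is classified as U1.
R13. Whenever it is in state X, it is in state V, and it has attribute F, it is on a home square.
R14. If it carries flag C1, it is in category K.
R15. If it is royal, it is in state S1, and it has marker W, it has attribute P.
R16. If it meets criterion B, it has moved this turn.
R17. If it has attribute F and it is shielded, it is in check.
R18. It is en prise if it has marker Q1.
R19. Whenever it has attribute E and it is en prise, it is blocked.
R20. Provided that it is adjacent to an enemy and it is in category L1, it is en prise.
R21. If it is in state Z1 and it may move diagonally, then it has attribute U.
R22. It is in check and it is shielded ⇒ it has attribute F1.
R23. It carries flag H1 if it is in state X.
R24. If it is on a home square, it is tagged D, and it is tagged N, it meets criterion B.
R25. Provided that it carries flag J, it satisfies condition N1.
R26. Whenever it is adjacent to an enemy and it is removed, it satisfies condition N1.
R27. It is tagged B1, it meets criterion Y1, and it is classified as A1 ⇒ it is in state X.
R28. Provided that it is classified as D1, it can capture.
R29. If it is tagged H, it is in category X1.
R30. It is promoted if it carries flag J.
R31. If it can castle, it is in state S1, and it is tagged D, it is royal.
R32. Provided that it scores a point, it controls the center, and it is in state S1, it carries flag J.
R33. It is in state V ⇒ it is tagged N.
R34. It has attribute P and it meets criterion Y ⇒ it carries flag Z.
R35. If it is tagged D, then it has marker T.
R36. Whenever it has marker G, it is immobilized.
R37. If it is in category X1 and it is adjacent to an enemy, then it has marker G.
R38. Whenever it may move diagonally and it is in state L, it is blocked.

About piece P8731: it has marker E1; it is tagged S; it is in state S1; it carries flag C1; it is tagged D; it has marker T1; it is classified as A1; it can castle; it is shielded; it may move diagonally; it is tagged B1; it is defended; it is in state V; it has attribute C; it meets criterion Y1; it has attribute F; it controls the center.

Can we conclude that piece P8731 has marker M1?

Forward chaining from the given facts derives: is classified as D1, is in state Z1, has marker W, is in category K, is in check, has attribute U, has attribute F1, is in state X, can capture, is royal, is tagged N, has marker T, is adjacent to an enemy, is tagged H, is on a home square, has attribute P, carries flag H1, meets criterion B, is in category X1, has marker G, has moved this turn, is immobilized, is blocked, scores a point, carries flag J, satisfies condition N1, is promoted, is en prise.
No rule has "it has marker M1" as its conclusion, and it is not among the given facts.

No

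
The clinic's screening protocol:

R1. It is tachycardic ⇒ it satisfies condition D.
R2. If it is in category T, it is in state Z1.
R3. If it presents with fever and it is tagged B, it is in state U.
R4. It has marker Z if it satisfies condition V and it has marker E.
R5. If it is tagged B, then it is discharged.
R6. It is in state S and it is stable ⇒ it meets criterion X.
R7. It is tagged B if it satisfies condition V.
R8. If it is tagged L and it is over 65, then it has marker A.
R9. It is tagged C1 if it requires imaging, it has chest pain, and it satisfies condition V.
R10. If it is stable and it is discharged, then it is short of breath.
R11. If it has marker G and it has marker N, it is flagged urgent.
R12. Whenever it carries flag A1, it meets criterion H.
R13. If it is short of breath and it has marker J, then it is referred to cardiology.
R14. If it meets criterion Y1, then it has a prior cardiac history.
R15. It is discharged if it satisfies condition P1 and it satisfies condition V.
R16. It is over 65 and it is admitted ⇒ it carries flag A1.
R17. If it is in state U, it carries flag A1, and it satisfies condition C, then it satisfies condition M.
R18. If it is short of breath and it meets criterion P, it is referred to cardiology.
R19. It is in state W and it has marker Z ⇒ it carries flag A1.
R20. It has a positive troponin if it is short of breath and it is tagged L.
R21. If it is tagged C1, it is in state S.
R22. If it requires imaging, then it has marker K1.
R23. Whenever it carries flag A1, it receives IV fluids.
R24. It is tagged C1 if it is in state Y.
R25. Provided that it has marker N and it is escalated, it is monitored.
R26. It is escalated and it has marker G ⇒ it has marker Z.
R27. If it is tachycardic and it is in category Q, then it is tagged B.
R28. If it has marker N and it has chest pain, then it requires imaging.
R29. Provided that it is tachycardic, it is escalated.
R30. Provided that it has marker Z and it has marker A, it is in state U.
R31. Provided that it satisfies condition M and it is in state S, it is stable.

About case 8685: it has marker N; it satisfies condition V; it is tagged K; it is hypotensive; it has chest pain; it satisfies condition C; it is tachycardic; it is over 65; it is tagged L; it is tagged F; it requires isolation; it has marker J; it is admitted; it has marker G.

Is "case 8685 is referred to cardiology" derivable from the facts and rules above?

By R7 (it satisfies condition V): it is tagged B.
By R8 (it is tagged L, it is over 65): it has marker A.
By R16 (it is over 65, it is admitted): it carries flag A1.
By R28 (it has marker N, it has chest pain): it requires imaging.
By R29 (it is tachycardic): it is escalated.
By R5 (it is tagged B): it is discharged.
By R9 (it requires imaging, it has chest pain, it satisfies condition V): it is tagged C1.
By R21 (it is tagged C1): it is in state S.
By R26 (it is escalated, it has marker G): it has marker Z.
By R30 (it has marker Z, it has marker A): it is in state U.
By R17 (it is in state U, it carries flag A1, it satisfies condition C): it satisfies condition M.
By R31 (it satisfies condition M, it is in state S): it is stable.
By R10 (it is stable, it is discharged): it is short of breath.
By R13 (it is short of breath, it has marker J): it is referred to cardiology.

Yes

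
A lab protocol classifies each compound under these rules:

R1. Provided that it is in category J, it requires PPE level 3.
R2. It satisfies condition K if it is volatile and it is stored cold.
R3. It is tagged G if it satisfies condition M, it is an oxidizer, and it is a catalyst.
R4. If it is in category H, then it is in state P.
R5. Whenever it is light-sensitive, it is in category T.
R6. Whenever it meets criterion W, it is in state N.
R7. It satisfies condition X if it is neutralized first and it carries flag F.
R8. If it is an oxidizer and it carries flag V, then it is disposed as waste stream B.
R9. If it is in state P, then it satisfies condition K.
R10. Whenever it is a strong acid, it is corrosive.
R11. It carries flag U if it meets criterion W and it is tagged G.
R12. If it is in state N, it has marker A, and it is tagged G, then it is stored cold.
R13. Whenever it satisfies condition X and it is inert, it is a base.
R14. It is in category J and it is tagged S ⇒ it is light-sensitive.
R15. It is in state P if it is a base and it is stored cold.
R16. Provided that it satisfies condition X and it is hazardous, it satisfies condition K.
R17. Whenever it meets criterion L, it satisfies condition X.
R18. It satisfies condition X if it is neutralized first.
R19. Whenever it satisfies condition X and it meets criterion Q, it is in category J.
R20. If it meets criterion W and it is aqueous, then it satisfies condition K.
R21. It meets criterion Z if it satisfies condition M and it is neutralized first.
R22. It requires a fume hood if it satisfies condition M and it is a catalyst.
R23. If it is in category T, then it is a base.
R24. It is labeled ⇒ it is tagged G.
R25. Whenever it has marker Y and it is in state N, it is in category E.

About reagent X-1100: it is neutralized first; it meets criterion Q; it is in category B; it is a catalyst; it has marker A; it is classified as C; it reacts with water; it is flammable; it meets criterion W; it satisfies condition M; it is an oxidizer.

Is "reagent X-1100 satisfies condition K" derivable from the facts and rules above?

Forward chaining from the given facts derives: is tagged G, is in state N, carries flag U, is stored cold, satisfies condition X, is in category J, meets criterion Z, requires a fume hood, requires PPE level 3.
Rules concluding "it satisfies condition K": R2 needs "it is volatile"; R9 needs "it is in state P"; R16 needs "it is hazardous"; R20 needs "it is aqueous" — none of these are established.

No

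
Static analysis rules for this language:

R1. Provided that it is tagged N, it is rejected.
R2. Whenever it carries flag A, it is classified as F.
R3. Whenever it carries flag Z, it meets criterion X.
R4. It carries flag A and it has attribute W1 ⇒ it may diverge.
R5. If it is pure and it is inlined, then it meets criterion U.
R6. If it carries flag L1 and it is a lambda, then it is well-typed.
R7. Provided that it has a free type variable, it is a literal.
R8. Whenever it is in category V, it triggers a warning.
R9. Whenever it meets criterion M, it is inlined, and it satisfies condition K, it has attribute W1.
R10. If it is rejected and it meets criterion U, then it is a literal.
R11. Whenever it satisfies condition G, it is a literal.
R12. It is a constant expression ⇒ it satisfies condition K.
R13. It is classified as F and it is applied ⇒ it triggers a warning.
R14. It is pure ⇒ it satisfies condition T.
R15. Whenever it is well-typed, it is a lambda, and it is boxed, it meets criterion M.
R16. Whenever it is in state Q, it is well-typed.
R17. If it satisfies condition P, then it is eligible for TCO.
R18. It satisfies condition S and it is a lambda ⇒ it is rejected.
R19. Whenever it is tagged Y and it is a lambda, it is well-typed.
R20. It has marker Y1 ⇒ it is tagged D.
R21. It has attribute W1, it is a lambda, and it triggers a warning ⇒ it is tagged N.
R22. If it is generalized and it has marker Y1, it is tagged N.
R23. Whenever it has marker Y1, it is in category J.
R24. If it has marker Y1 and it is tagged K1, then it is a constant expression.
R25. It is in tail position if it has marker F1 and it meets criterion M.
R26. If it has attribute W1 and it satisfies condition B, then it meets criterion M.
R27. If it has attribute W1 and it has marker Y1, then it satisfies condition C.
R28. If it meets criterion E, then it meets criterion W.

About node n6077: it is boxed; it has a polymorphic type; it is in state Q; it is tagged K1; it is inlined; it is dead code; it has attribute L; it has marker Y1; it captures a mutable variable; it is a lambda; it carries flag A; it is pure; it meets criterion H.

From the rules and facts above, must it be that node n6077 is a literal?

Forward chaining from the given facts derives: is classified as F, meets criterion U, satisfies condition T, is well-typed, is tagged D, is in category J, is a constant expression, satisfies condition K, meets criterion M, has attribute W1, satisfies condition C, may diverge.
Rules concluding "it is a literal": R7 needs "it has a free type variable"; R10 needs "it is rejected"; R11 needs "it satisfies condition G" — none of these are established.

No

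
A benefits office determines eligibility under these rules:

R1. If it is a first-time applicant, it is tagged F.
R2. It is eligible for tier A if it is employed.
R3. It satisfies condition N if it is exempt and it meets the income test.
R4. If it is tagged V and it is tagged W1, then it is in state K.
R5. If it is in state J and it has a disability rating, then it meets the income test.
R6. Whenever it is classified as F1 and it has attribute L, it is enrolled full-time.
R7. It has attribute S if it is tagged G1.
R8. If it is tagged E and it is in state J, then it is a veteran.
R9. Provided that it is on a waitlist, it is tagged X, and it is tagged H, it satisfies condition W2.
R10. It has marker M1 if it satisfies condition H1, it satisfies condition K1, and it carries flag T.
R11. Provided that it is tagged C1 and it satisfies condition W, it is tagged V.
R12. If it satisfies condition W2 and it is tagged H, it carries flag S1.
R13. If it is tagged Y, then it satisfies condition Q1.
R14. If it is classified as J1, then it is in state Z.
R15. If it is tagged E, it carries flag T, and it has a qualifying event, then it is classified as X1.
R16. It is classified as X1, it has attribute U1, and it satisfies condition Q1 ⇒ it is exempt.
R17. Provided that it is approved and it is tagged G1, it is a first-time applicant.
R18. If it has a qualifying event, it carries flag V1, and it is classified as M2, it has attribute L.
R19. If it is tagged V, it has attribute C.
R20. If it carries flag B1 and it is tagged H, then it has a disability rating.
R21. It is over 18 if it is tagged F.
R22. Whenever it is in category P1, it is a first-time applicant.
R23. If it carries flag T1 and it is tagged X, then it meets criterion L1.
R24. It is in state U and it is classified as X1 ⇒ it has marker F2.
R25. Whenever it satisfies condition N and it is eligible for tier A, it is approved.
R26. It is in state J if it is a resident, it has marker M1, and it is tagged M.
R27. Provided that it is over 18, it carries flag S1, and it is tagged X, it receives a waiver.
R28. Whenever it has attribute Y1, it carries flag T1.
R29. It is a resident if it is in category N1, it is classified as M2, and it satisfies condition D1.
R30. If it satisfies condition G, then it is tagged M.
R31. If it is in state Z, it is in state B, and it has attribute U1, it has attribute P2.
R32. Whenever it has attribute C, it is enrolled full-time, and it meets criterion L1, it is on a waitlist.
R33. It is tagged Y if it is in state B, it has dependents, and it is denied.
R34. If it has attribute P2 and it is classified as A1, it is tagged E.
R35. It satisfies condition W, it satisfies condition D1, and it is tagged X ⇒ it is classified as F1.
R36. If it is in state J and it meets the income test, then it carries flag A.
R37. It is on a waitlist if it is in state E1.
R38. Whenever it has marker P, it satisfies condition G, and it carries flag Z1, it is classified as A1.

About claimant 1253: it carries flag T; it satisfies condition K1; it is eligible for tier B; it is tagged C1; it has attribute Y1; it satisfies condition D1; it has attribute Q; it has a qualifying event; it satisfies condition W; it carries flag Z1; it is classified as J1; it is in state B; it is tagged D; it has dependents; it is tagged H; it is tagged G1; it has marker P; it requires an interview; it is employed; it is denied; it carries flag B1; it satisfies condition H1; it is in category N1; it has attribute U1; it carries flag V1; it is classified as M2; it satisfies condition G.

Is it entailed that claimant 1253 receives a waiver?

Forward chaining from the given facts derives: is eligible for tier A, has attribute S, has marker M1, is tagged V, is in state Z, has attribute L, has attribute C, has a disability rating, carries flag T1, is a resident, is tagged M, has attribute P2, is tagged Y, is classified as A1, satisfies condition Q1, is in state J, is tagged E, meets the income test, is a veteran, is classified as X1, is exempt, carries flag A, satisfies condition N, is approved, is a first-time applicant, is tagged F, is over 18.
The only rule concluding "it receives a waiver" is R27, which needs "it carries flag S1"; that is never established.

No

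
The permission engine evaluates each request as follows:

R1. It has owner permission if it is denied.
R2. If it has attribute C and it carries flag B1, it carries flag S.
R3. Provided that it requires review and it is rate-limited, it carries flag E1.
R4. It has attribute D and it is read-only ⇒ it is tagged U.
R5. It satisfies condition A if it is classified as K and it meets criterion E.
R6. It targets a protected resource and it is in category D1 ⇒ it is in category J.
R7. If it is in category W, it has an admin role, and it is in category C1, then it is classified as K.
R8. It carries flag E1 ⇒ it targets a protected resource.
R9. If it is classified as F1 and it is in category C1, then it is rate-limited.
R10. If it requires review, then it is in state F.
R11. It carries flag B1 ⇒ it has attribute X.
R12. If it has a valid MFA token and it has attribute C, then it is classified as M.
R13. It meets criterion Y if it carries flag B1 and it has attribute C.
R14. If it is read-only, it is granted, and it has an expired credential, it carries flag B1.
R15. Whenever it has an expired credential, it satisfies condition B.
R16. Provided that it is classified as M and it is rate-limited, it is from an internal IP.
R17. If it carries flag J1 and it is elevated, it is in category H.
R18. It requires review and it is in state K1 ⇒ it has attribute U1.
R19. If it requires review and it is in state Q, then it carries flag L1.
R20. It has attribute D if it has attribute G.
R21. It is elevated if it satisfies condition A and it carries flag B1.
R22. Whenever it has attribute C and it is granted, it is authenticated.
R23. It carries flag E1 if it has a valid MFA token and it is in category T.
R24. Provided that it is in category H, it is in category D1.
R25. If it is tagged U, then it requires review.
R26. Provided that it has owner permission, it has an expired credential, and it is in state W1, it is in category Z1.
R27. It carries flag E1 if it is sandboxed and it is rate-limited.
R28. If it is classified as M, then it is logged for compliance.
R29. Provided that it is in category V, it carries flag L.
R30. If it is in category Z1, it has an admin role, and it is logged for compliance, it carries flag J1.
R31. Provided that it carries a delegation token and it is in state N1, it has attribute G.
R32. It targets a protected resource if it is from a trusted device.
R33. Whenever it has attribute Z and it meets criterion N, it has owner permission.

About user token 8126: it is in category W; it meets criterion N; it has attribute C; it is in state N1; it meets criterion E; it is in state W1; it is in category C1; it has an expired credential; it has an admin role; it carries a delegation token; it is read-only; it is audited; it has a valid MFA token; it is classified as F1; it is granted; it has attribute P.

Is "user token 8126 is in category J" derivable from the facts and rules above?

Forward chaining from the given facts derives: is classified as K, is rate-limited, is classified as M, carries flag B1, satisfies condition B, is from an internal IP, is authenticated, is logged for compliance, has attribute G, carries flag S, satisfies condition A, has attribute X, meets criterion Y, has attribute D, is elevated, is tagged U, requires review, carries flag E1, targets a protected resource, is in state F.
The only rule concluding "it is in category J" is R6, which needs "it is in category D1"; that is never established.

No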